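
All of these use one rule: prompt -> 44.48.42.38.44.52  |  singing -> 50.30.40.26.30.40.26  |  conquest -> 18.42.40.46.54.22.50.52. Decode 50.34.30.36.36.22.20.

With a=1..z=26, the number is 2·pos + 12.
Undoing it on 50.34.30.36.36.22.20: 50→(50−12)÷2=19=s, 34→(34−12)÷2=11=k, 30→(30−12)÷2=9=i, 36→(36−12)÷2=12=l, 36→(36−12)÷2=12=l, 22→(22−12)÷2=5=e, 20→(20−12)÷2=4=d.

skilled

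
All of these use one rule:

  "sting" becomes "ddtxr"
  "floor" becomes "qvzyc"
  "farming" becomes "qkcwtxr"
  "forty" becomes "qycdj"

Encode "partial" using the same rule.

akcdtkw

Shifts by position in sting: pos 0: s→d (+11), pos 1: t→d (+10), pos 2: i→t (+11), pos 3: n→x (+10) — repeating every 2. The shifts repeat in a cycle of length 2: positions 0,1,… shift by +11, +10, then the pattern repeats.
Applying it to partial: p+11=a, a+10=k, r+11=c, t+10=d, i+11=t, a+10=k, l+11=w.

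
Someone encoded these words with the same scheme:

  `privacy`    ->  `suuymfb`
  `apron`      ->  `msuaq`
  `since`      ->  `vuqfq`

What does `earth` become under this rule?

qmuwk

The rule splits by letter class: vowels +12, consonants +3.
Applying it to earth: e(vowel)+12=q, a(vowel)+12=m, r(cons)+3=u, t(cons)+3=w, h(cons)+3=k.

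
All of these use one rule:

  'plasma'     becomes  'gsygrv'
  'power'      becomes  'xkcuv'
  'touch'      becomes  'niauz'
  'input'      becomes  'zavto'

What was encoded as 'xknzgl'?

father

Two steps: reverse the string, then apply a Caesar shift of +6.
Decoding xknzgl: shift back: x−6=r, k−6=e, n−6=h, z−6=t, g−6=a, l−6=f → rehtaf; then reverse → father.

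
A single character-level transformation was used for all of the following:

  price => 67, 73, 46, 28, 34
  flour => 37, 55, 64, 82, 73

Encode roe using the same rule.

73, 64, 34

p(#16)→67 and r(#18)→73: differences scale by 3, so n = 3·pos + 19. The formula is n = 3×(alphabet index, a=1) + 19.
On roe: r=18→73, o=15→64, e=5→34.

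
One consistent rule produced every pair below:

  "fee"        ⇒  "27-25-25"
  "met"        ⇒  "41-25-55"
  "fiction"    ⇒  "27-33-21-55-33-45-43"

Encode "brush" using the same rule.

The formula is n = 2×(alphabet index, a=1) + 15.
Applying it to brush: b=2→19, r=18→51, u=21→57, s=19→53, h=8→31.

19-51-57-53-31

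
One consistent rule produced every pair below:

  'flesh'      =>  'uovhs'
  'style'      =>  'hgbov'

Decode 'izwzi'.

Each pair mirrors across the alphabet (f↔u, l↔o, e↔v): positions sum to 25. Letters are reflected about the middle of the alphabet (position → 25−position): Atbash.
Reversing it on izwzi: i↔r, z↔a, w↔d, z↔a, i↔r.

radar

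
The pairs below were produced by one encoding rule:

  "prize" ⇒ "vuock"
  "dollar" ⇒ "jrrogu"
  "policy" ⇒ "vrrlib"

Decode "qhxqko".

kernel

Shifts by position in prize: pos 0: p→v (+6), pos 1: r→u (+3), pos 2: i→o (+6), pos 3: z→c (+3) — repeating every 2. The shifts repeat in a cycle of length 2: positions 0,1,… shift by +6, +3, then the pattern repeats.
Undoing it on qhxqko: q−6=k, h−3=e, x−6=r, q−3=n, k−6=e, o−3=l.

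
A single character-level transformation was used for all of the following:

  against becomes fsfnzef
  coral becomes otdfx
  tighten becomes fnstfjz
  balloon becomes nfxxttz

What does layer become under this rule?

xfkjd

The shift depends on letter class: consonant g→s is +12, but vowel a→f is +5. Vowels shift forward by 5 and consonants shift forward by 12.
On layer: l(cons)+12=x, a(vowel)+5=f, y(cons)+12=k, e(vowel)+5=j, r(cons)+12=d.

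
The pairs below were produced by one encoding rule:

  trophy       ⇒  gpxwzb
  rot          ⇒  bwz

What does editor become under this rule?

Two steps: reverse the string, then apply a Caesar shift of +8.
For editor: reverse → rotide; then shift: r+8=z, o+8=w, t+8=b, i+8=q, d+8=l, e+8=m.

zwbqlm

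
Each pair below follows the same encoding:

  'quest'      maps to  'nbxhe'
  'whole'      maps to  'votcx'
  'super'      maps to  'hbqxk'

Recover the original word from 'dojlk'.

q(16)→n(13) and u(20)→b(1) fit y≡23x+9 (mod 26); the inverse of 23 mod 26 is 17. Each letter's alphabet position (a=0..z=25) is mapped through 23·x+9 mod 26 — an affine cipher.
Reversing it on dojlk: d(3)→17·(3−9)≡2=c; o(14)→17·(14−9)≡7=h; j(9)→17·(9−9)≡0=a; l(11)→17·(11−9)≡8=i; k(10)→17·(10−9)≡17=r (all mod 26).

chair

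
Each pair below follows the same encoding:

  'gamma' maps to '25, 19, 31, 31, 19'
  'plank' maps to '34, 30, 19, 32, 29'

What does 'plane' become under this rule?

34, 30, 19, 32, 23

g is letter #7 and maps to 25: an offset of 18. The number is (letter's place in the alphabet, a=1) + 18.
On plane: p=16→34, l=12→30, a=1→19, n=14→32, e=5→23.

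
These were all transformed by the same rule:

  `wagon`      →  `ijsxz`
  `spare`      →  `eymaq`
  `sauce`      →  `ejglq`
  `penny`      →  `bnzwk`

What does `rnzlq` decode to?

fence

Shifts by position in wagon: pos 0: w→i (+12), pos 1: a→j (+9), pos 2: g→s (+12), pos 3: o→x (+9) — repeating every 2. The shifts repeat in a cycle of length 2: positions 0,1,… shift by +12, +9, then the pattern repeats.
Reversing it on rnzlq: r−12=f, n−9=e, z−12=n, l−9=c, q−12=e.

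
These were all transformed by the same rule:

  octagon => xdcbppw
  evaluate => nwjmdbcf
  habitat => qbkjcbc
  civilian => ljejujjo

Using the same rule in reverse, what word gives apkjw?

robin

The shifts repeat in a cycle of length 2: positions 0,1,… shift by +9, +1, then the pattern repeats.
Reversing it on apkjw: a−9=r, p−1=o, k−9=b, j−1=i, w−9=n.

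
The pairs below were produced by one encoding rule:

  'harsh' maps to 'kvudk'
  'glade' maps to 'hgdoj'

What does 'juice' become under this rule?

hflxm

The output letters match the input read backwards, each shifted +3: harsh reversed is hsrah. Read the word backwards and shift each letter +3.
For juice: reverse → eciuj; then shift: e+3=h, c+3=f, i+3=l, u+3=x, j+3=m.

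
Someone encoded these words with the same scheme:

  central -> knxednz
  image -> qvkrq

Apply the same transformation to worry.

exbck

In central: c→k is +8, e→n is +9, n→x is +10, t→e is +11 — the shift increases by 1 each position. Letter i (0-indexed) is shifted by i+8, so successive shifts are 8, 9, 10, ….
On worry: w+8=e, o+9=x, r+10=b, r+11=c, y+12=k.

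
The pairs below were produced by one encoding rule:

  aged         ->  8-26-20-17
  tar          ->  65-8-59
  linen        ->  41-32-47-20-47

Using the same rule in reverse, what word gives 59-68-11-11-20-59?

Each letter becomes 3×(its alphabet position, a=1..z=26) + 5.
Reversing it on 59-68-11-11-20-59: 59→(59−5)÷3=18=r, 68→(68−5)÷3=21=u, 11→(11−5)÷3=2=b, 11→(11−5)÷3=2=b, 20→(20−5)÷3=5=e, 59→(59−5)÷3=18=r.

rubber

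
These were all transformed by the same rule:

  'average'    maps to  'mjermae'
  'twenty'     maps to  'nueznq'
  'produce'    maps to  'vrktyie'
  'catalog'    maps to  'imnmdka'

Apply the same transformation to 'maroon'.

omrkkz

a(0)→m(12) and v(21)→j(9) fit y≡11x+12 (mod 26); the inverse of 11 mod 26 is 19. This is an affine cipher: with a=0,…,z=25, each position x becomes (11x+12) mod 26.
For maroon: m(12)→11·12+12≡14=o; a(0)→11·0+12≡12=m; r(17)→11·17+12≡17=r; o(14)→11·14+12≡10=k; o(14)→11·14+12≡10=k; n(13)→11·13+12≡25=z (all mod 26).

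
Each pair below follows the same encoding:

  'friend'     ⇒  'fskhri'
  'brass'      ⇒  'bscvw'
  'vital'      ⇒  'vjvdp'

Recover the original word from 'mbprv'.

manor

In friend: f→f is +0, r→s is +1, i→k is +2, e→h is +3 — the shift increases by 1 each position. Each letter shifts forward by its position index (0, 1, 2, …) — the shift grows by one for each successive letter.
Undoing it on mbprv: m−0=m, b−1=a, p−2=n, r−3=o, v−4=r.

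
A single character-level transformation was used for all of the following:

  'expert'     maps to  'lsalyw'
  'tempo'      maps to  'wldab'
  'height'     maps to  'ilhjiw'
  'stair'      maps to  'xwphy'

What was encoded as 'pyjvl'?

e(4)→l(11) and x(23)→s(18) fit y≡25x+15 (mod 26); the inverse of 25 mod 26 is 25. Treating letters as 0–25, the rule is x ↦ 25x + 15 (mod 26).
Decoding pyjvl: p(15)→25·(15−15)≡0=a; y(24)→25·(24−15)≡17=r; j(9)→25·(9−15)≡6=g; v(21)→25·(21−15)≡20=u; l(11)→25·(11−15)≡4=e (all mod 26).

argue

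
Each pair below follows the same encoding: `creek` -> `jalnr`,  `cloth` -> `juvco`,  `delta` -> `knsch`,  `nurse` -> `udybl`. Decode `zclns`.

steel

A repeating key of period 2 is used — shifts +7, +9 over and over.
Decoding zclns: z−7=s, c−9=t, l−7=e, n−9=e, s−7=l.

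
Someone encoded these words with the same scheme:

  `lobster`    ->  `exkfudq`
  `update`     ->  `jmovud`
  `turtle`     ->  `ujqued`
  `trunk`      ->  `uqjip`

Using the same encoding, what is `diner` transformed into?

l(11)→e(4) and o(14)→x(23) fit y≡15x+21 (mod 26); the inverse of 15 mod 26 is 7. This is an affine cipher: with a=0,…,z=25, each position x becomes (15x+21) mod 26.
For diner: d(3)→15·3+21≡14=o; i(8)→15·8+21≡11=l; n(13)→15·13+21≡8=i; e(4)→15·4+21≡3=d; r(17)→15·17+21≡16=q (all mod 26).

olidq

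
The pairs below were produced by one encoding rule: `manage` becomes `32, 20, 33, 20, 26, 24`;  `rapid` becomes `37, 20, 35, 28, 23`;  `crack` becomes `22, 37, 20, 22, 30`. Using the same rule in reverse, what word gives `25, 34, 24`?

foe

The number is (letter's place in the alphabet, a=1) + 19.
Reversing it on 25, 34, 24: 25→(25−19)÷1=6=f, 34→(34−19)÷1=15=o, 24→(24−19)÷1=5=e.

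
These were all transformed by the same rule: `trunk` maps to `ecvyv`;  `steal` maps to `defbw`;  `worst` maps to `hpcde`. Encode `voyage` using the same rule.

gpjbrf

The shift depends on letter class: consonant t→e is +11, but vowel u→v is +1. The rule splits by letter class: vowels +1, consonants +11.
For voyage: v(cons)+11=g, o(vowel)+1=p, y(cons)+11=j, a(vowel)+1=b, g(cons)+11=r, e(vowel)+1=f.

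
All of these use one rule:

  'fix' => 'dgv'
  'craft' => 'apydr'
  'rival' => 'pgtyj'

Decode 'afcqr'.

chest

Compare letters: f→d is +24, i→g is +24, x→v is +24 — a constant shift. This is a Caesar cipher with shift 24.
Reversing it on afcqr: a−24=c, f−24=h, c−24=e, q−24=s, r−24=t.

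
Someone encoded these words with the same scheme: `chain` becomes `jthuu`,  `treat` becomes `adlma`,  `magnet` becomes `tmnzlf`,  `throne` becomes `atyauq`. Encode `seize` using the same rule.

Shifts by position in chain: pos 0: c→j (+7), pos 1: h→t (+12), pos 2: a→h (+7), pos 3: i→u (+12) — repeating every 2. It's a Vigenère-style cipher with numeric key [7,12]: position i shifts by key[i mod 2].
For seize: s+7=z, e+12=q, i+7=p, z+12=l, e+7=l.

zqpll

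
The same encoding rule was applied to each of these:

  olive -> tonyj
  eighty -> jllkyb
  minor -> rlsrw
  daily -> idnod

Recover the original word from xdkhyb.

safety

Shifts by position in olive: pos 0: o→t (+5), pos 1: l→o (+3), pos 2: i→n (+5), pos 3: v→y (+3) — repeating every 2. It's a Vigenère-style cipher with numeric key [5,3]: position i shifts by key[i mod 2].
Decoding xdkhyb: x−5=s, d−3=a, k−5=f, h−3=e, y−5=t, b−3=y.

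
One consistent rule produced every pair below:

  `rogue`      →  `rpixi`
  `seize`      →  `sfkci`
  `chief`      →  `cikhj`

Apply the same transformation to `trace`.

tscfi

In rogue: r→r is +0, o→p is +1, g→i is +2, u→x is +3 — the shift increases by 1 each position. Each letter shifts forward by its position index (0, 1, 2, …) — the shift grows by one for each successive letter.
On trace: t+0=t, r+1=s, a+2=c, c+3=f, e+4=i.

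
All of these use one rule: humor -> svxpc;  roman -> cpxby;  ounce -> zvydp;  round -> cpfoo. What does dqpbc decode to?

spear

Shifts by position in humor: pos 0: h→s (+11), pos 1: u→v (+1), pos 2: m→x (+11), pos 3: o→p (+1) — repeating every 2. The shifts repeat in a cycle of length 2: positions 0,1,… shift by +11, +1, then the pattern repeats.
Decoding dqpbc: d−11=s, q−1=p, p−11=e, b−1=a, c−11=r.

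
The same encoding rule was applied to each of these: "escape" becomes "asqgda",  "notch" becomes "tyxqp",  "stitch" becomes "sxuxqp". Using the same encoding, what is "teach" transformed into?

xagqp

e(4)→a(0) and s(18)→s(18) fit y≡5x+6 (mod 26); the inverse of 5 mod 26 is 21. Treating letters as 0–25, the rule is x ↦ 5x + 6 (mod 26).
Applying it to teach: t(19)→5·19+6≡23=x; e(4)→5·4+6≡0=a; a(0)→5·0+6≡6=g; c(2)→5·2+6≡16=q; h(7)→5·7+6≡15=p (all mod 26).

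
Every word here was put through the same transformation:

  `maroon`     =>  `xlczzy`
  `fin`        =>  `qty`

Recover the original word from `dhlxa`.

Compare letters: m→x is +11, a→l is +11, r→c is +11 — a constant shift. Every letter moves 11 places later in the alphabet, wrapping around z→a.
Decoding dhlxa: d−11=s, h−11=w, l−11=a, x−11=m, a−11=p.

swamp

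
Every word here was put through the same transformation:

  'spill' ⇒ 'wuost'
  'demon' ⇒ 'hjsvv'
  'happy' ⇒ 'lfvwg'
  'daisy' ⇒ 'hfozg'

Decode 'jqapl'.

In spill: s→w is +4, p→u is +5, i→o is +6, l→s is +7 — the shift increases by 1 each position. The shift increases by 1 at each position, starting from +4: 4, 5, 6, ….
Reversing it on jqapl: j−4=f, q−5=l, a−6=u, p−7=i, l−8=d.

fluid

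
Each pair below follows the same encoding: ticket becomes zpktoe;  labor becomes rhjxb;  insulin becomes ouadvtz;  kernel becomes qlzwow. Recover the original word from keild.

exact

In ticket: t→z is +6, i→p is +7, c→k is +8, k→t is +9 — the shift increases by 1 each position. Each letter shifts forward by (position + 6), i.e. 6, 7, 8, … — the shift grows by one for each successive letter.
Reversing it on keild: k−6=e, e−7=x, i−8=a, l−9=c, d−10=t.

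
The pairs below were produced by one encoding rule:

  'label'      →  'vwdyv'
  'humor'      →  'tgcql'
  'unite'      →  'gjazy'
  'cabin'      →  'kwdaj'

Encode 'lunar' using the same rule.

This is an affine cipher: with a=0,…,z=25, each position x becomes (7x+22) mod 26.
Applying it to lunar: l(11)→7·11+22≡21=v; u(20)→7·20+22≡6=g; n(13)→7·13+22≡9=j; a(0)→7·0+22≡22=w; r(17)→7·17+22≡11=l (all mod 26).

vgjwl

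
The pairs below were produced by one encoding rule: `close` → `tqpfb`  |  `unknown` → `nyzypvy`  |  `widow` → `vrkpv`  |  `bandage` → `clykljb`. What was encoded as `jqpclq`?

global

c(2)→t(19) and l(11)→q(16) fit y≡17x+11 (mod 26); the inverse of 17 mod 26 is 23. This is an affine cipher: with a=0,…,z=25, each position x becomes (17x+11) mod 26.
Undoing it on jqpclq: j(9)→23·(9−11)≡6=g; q(16)→23·(16−11)≡11=l; p(15)→23·(15−11)≡14=o; c(2)→23·(2−11)≡1=b; l(11)→23·(11−11)≡0=a; q(16)→23·(16−11)≡11=l (all mod 26).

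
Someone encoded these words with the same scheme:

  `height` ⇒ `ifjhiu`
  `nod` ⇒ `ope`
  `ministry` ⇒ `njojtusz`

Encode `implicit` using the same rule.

jnqmjdju

Compare letters: h→i is +1, e→f is +1, i→j is +1 — a constant shift. Each letter is shifted forward by 1 in the alphabet (a Caesar shift of +1).
For implicit: i+1=j, m+1=n, p+1=q, l+1=m, i+1=j, c+1=d, i+1=j, t+1=u.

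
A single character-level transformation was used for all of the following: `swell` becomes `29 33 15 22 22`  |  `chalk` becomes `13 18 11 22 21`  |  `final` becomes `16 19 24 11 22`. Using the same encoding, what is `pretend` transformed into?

s is letter #19 and maps to 29: an offset of 10. Letters become their 1-based position plus 10 (so a→11, b→12, …).
On pretend: p=16→26, r=18→28, e=5→15, t=20→30, e=5→15, n=14→24, d=4→14.

26 28 15 30 15 24 14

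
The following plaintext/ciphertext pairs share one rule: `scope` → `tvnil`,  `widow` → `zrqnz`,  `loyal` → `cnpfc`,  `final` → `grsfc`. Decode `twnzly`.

shower

s(18)→t(19) and c(2)→v(21) fit y≡21x+5 (mod 26); the inverse of 21 mod 26 is 5. Treating letters as 0–25, the rule is x ↦ 21x + 5 (mod 26).
Reversing it on twnzly: t(19)→5·(19−5)≡18=s; w(22)→5·(22−5)≡7=h; n(13)→5·(13−5)≡14=o; z(25)→5·(25−5)≡22=w; l(11)→5·(11−5)≡4=e; y(24)→5·(24−5)≡17=r (all mod 26).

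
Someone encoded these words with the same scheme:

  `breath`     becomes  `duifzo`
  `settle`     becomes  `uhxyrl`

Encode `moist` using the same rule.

ormxz

In breath: b→d is +2, r→u is +3, e→i is +4, a→f is +5 — the shift increases by 1 each position. Letter i (0-indexed) is shifted by i+2, so successive shifts are 2, 3, 4, ….
On moist: m+2=o, o+3=r, i+4=m, s+5=x, t+6=z.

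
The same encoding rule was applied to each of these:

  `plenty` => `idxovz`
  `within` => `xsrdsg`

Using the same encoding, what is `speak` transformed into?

ukozc

The output letters match the input read backwards, each shifted +10: plenty reversed is ytnelp. Two steps: reverse the string, then apply a Caesar shift of +10.
On speak: reverse → kaeps; then shift: k+10=u, a+10=k, e+10=o, p+10=z, s+10=c.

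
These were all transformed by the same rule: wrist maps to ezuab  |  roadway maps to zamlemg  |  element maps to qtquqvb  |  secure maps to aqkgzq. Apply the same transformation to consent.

kavaqvb

Two shifts are in play — +12 for a/e/i/o/u, +8 for every other letter.
For consent: c(cons)+8=k, o(vowel)+12=a, n(cons)+8=v, s(cons)+8=a, e(vowel)+12=q, n(cons)+8=v, t(cons)+8=b.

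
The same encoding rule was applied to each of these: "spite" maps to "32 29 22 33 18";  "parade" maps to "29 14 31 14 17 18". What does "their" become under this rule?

Each letter is replaced by its alphabet position (a=1..z=26) + 13.
On their: t=20→33, h=8→21, e=5→18, i=9→22, r=18→31.

33 21 18 22 31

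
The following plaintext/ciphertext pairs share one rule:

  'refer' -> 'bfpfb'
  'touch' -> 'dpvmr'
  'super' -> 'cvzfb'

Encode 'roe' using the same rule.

bpf

Two shifts are in play — +1 for a/e/i/o/u, +10 for every other letter.
For roe: r(cons)+10=b, o(vowel)+1=p, e(vowel)+1=f.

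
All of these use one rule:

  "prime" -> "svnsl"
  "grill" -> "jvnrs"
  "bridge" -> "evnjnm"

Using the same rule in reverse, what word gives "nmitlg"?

kidney

In prime: p→s is +3, r→v is +4, i→n is +5, m→s is +6 — the shift increases by 1 each position. The shift increases by 1 at each position, starting from +3: 3, 4, 5, ….
Decoding nmitlg: n−3=k, m−4=i, i−5=d, t−6=n, l−7=e, g−8=y.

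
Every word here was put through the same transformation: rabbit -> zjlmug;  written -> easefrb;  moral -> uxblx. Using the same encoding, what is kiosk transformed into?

In rabbit: r→z is +8, a→j is +9, b→l is +10, b→m is +11 — the shift increases by 1 each position. Letter i (0-indexed) is shifted by i+8, so successive shifts are 8, 9, 10, ….
Applying it to kiosk: k+8=s, i+9=r, o+10=y, s+11=d, k+12=w.

srydw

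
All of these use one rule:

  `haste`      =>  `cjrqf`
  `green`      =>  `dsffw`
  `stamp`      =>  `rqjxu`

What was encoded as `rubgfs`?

h(7)→c(2) and a(0)→j(9) fit y≡25x+9 (mod 26); the inverse of 25 mod 26 is 25. Treating letters as 0–25, the rule is x ↦ 25x + 9 (mod 26).
Decoding rubgfs: r(17)→25·(17−9)≡18=s; u(20)→25·(20−9)≡15=p; b(1)→25·(1−9)≡8=i; g(6)→25·(6−9)≡3=d; f(5)→25·(5−9)≡4=e; s(18)→25·(18−9)≡17=r (all mod 26).

spider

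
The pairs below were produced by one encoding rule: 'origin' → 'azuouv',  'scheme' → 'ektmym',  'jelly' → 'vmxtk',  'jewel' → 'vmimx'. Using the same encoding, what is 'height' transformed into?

Shifts by position in origin: pos 0: o→a (+12), pos 1: r→z (+8), pos 2: i→u (+12), pos 3: g→o (+8) — repeating every 2. The shifts repeat in a cycle of length 2: positions 0,1,… shift by +12, +8, then the pattern repeats.
For height: h+12=t, e+8=m, i+12=u, g+8=o, h+12=t, t+8=b.

tmuotb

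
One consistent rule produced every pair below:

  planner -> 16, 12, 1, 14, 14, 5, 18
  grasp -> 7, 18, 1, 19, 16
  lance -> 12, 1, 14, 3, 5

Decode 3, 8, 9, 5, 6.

Letters become their 1-indexed alphabet positions: a=1 … z=26.
Undoing it on 3, 8, 9, 5, 6: 3=c, 8=h, 9=i, 5=e, 6=f.

chief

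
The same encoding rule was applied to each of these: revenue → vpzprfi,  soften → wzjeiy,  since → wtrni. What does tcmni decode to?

price

Shifts by position in revenue: pos 0: r→v (+4), pos 1: e→p (+11), pos 2: v→z (+4), pos 3: e→p (+11) — repeating every 2. It's a Vigenère-style cipher with numeric key [4,11]: position i shifts by key[i mod 2].
Reversing it on tcmni: t−4=p, c−11=r, m−4=i, n−11=c, i−4=e.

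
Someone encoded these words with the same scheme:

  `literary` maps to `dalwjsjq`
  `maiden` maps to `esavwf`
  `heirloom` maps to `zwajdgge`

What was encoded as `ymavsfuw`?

This is a Caesar cipher with shift 18.
Undoing it on ymavsfuw: y−18=g, m−18=u, a−18=i, v−18=d, s−18=a, f−18=n, u−18=c, w−18=e.

guidance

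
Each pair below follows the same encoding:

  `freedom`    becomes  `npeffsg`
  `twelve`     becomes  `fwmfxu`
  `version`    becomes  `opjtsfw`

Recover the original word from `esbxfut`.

steward

The output letters match the input read backwards, each shifted +1: freedom reversed is modeerf. Two steps: reverse the string, then apply a Caesar shift of +1.
Decoding esbxfut: shift back: e−1=d, s−1=r, b−1=a, x−1=w, f−1=e, u−1=t, t−1=s → drawets; then reverse → steward.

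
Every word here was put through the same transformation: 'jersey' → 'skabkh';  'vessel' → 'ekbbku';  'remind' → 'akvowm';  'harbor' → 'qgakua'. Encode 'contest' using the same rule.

The shift depends on letter class: consonant j→s is +9, but vowel e→k is +6. Vowels shift forward by 6 and consonants shift forward by 9.
Applying it to contest: c(cons)+9=l, o(vowel)+6=u, n(cons)+9=w, t(cons)+9=c, e(vowel)+6=k, s(cons)+9=b, t(cons)+9=c.

luwckbc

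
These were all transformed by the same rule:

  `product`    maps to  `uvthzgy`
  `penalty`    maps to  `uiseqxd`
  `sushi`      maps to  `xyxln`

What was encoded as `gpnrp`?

It's a Vigenère-style cipher with numeric key [5,4]: position i shifts by key[i mod 2].
Decoding gpnrp: g−5=b, p−4=l, n−5=i, r−4=n, p−5=k.

blink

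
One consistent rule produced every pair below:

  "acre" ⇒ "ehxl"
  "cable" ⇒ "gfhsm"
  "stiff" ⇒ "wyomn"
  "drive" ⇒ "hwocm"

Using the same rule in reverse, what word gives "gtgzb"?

coast

In acre: a→e is +4, c→h is +5, r→x is +6, e→l is +7 — the shift increases by 1 each position. The shift increases by 1 at each position, starting from +4: 4, 5, 6, ….
Decoding gtgzb: g−4=c, t−5=o, g−6=a, z−7=s, b−8=t.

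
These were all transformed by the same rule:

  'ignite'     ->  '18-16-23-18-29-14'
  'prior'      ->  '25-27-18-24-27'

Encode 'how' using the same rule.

17-24-32

i is letter #9 and maps to 18: an offset of 9. Each letter is replaced by its alphabet position (a=1..z=26) + 9.
On how: h=8→17, o=15→24, w=23→32.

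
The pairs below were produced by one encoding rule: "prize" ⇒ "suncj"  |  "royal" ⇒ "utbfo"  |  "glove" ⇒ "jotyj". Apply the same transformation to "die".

The shift depends on letter class: consonant p→s is +3, but vowel i→n is +5. Vowels shift forward by 5 and consonants shift forward by 3.
Applying it to die: d(cons)+3=g, i(vowel)+5=n, e(vowel)+5=j.

gnj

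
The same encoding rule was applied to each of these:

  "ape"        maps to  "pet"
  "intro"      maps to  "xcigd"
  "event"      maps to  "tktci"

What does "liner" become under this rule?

Compare letters: a→p is +15, p→e is +15, e→t is +15 — a constant shift. This is a Caesar cipher with shift 15.
On liner: l+15=a, i+15=x, n+15=c, e+15=t, r+15=g.

axctg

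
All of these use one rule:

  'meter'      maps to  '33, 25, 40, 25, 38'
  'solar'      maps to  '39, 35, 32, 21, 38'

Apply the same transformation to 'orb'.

The number is (letter's place in the alphabet, a=1) + 20.
For orb: o=15→35, r=18→38, b=2→22.

35, 38, 22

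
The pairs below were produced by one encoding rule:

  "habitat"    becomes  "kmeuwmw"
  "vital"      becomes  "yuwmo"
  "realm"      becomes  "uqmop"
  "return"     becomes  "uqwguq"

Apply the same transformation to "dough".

Vowels shift forward by 12 and consonants shift forward by 3.
On dough: d(cons)+3=g, o(vowel)+12=a, u(vowel)+12=g, g(cons)+3=j, h(cons)+3=k.

gagjk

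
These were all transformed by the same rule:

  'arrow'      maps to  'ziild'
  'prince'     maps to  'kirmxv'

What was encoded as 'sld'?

Each pair mirrors across the alphabet (a↔z, r↔i, r↔i): positions sum to 25. This is the alphabet-reversal cipher (Atbash): a becomes z, b becomes y, etc.
Undoing it on sld: s↔h, l↔o, d↔w.

how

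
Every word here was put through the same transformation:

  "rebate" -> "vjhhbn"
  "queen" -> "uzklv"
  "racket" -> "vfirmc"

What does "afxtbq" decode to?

In rebate: r→v is +4, e→j is +5, b→h is +6, a→h is +7 — the shift increases by 1 each position. Letter i (0-indexed) is shifted by i+4, so successive shifts are 4, 5, 6, ….
Decoding afxtbq: a−4=w, f−5=a, x−6=r, t−7=m, b−8=t, q−9=h.

warmth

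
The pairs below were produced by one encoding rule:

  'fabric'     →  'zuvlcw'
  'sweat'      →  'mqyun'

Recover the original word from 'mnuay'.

Compare letters: f→z is +20, a→u is +20, b→v is +20 — a constant shift. Every letter moves 20 places later in the alphabet, wrapping around z→a.
Decoding mnuay: m−20=s, n−20=t, u−20=a, a−20=g, y−20=e.

stage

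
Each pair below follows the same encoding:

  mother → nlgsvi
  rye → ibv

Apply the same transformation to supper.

This is the alphabet-reversal cipher (Atbash): a becomes z, b becomes y, etc.
On supper: s↔h, u↔f, p↔k, p↔k, e↔v, r↔i.

hfkkvi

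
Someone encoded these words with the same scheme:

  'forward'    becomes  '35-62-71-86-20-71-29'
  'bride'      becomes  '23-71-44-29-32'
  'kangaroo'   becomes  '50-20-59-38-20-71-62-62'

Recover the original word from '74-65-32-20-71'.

The formula is n = 3×(alphabet index, a=1) + 17.
Decoding 74-65-32-20-71: 74→(74−17)÷3=19=s, 65→(65−17)÷3=16=p, 32→(32−17)÷3=5=e, 20→(20−17)÷3=1=a, 71→(71−17)÷3=18=r.

spear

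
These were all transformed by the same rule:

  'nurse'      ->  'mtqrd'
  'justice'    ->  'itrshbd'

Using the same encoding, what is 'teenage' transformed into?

sddmzfd

Compare letters: n→m is +25, u→t is +25, r→q is +25 — a constant shift. Each letter is shifted forward by 25 in the alphabet (a Caesar shift of +25).
For teenage: t+25=s, e+25=d, e+25=d, n+25=m, a+25=z, g+25=f, e+25=d.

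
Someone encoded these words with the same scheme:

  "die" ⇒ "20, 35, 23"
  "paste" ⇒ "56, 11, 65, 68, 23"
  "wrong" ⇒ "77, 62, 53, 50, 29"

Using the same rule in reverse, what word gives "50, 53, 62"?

d(#4)→20 and i(#9)→35: differences scale by 3, so n = 3·pos + 8. The formula is n = 3×(alphabet index, a=1) + 8.
Reversing it on 50, 53, 62: 50→(50−8)÷3=14=n, 53→(53−8)÷3=15=o, 62→(62−8)÷3=18=r.

nor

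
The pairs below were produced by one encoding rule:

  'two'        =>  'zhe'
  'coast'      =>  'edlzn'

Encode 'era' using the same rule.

lcp

The output letters match the input read backwards, each shifted +11: two reversed is owt. The word is reversed, then every letter is shifted forward by 11.
On era: reverse → are; then shift: a+11=l, r+11=c, e+11=p.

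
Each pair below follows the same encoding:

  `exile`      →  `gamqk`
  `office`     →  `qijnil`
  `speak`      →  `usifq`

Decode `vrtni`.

topic

In exile: e→g is +2, x→a is +3, i→m is +4, l→q is +5 — the shift increases by 1 each position. Letter i (0-indexed) is shifted by i+2, so successive shifts are 2, 3, 4, ….
Reversing it on vrtni: v−2=t, r−3=o, t−4=p, n−5=i, i−6=c.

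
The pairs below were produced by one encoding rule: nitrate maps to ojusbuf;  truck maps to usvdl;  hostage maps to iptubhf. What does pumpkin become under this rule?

qvnqljo

Compare letters: n→o is +1, i→j is +1, t→u is +1 — a constant shift. It's a constant shift of +1 (ROT1).
For pumpkin: p+1=q, u+1=v, m+1=n, p+1=q, k+1=l, i+1=j, n+1=o.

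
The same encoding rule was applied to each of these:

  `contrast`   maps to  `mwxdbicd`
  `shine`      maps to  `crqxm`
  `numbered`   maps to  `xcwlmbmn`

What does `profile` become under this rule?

Two shifts are in play — +8 for a/e/i/o/u, +10 for every other letter.
Applying it to profile: p(cons)+10=z, r(cons)+10=b, o(vowel)+8=w, f(cons)+10=p, i(vowel)+8=q, l(cons)+10=v, e(vowel)+8=m.

zbwpqvm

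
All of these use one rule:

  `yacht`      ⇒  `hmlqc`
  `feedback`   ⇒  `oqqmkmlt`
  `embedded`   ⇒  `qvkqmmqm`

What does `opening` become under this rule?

The shift depends on letter class: consonant y→h is +9, but vowel a→m is +12. Two shifts are in play — +12 for a/e/i/o/u, +9 for every other letter.
On opening: o(vowel)+12=a, p(cons)+9=y, e(vowel)+12=q, n(cons)+9=w, i(vowel)+12=u, n(cons)+9=w, g(cons)+9=p.

ayqwuwp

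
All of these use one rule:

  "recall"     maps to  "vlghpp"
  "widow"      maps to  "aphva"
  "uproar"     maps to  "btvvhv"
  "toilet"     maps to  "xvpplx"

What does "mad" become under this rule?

qhh

The shift depends on letter class: consonant r→v is +4, but vowel e→l is +7. Two shifts are in play — +7 for a/e/i/o/u, +4 for every other letter.
On mad: m(cons)+4=q, a(vowel)+7=h, d(cons)+4=h.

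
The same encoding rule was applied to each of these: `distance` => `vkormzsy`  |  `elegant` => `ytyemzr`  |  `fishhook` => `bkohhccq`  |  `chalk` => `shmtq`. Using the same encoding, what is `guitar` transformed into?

d(3)→v(21) and i(8)→k(10) fit y≡3x+12 (mod 26); the inverse of 3 mod 26 is 9. Treating letters as 0–25, the rule is x ↦ 3x + 12 (mod 26).
Applying it to guitar: g(6)→3·6+12≡4=e; u(20)→3·20+12≡20=u; i(8)→3·8+12≡10=k; t(19)→3·19+12≡17=r; a(0)→3·0+12≡12=m; r(17)→3·17+12≡11=l (all mod 26).

eukrml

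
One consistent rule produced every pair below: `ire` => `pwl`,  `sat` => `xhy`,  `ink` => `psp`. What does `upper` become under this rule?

buulw

The shift depends on letter class: consonant r→w is +5, but vowel i→p is +7. Vowels shift forward by 7 and consonants shift forward by 5.
For upper: u(vowel)+7=b, p(cons)+5=u, p(cons)+5=u, e(vowel)+7=l, r(cons)+5=w.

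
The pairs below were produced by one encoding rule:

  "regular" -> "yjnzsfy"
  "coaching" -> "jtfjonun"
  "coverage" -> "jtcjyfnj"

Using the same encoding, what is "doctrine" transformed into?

ktjaynuj

The shift depends on letter class: consonant r→y is +7, but vowel e→j is +5. Two shifts are in play — +5 for a/e/i/o/u, +7 for every other letter.
For doctrine: d(cons)+7=k, o(vowel)+5=t, c(cons)+7=j, t(cons)+7=a, r(cons)+7=y, i(vowel)+5=n, n(cons)+7=u, e(vowel)+5=j.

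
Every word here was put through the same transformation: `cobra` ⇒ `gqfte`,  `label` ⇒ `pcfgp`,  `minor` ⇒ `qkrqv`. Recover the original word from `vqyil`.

Shifts by position in cobra: pos 0: c→g (+4), pos 1: o→q (+2), pos 2: b→f (+4), pos 3: r→t (+2) — repeating every 2. The shifts repeat in a cycle of length 2: positions 0,1,… shift by +4, +2, then the pattern repeats.
Undoing it on vqyil: v−4=r, q−2=o, y−4=u, i−2=g, l−4=h.

rough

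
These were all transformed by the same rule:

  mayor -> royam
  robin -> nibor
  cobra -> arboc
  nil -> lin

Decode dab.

The output letters match the input read backwards: mayor reversed is royam. The word is simply reversed.
Reversing it on dab: then reverse → bad.

bad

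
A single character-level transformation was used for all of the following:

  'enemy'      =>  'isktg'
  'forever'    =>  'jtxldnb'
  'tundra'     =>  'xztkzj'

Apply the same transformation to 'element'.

The shift increases by 1 at each position, starting from +4: 4, 5, 6, ….
For element: e+4=i, l+5=q, e+6=k, m+7=t, e+8=m, n+9=w, t+10=d.

iqktmwd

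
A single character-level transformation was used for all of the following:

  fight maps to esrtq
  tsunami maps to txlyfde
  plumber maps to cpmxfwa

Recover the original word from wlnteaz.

optical

The output letters match the input read backwards, each shifted +11: fight reversed is thgif. Read the word backwards and shift each letter +11.
Undoing it on wlnteaz: shift back: w−11=l, l−11=a, n−11=c, t−11=i, e−11=t, a−11=p, z−11=o → lacitpo; then reverse → optical.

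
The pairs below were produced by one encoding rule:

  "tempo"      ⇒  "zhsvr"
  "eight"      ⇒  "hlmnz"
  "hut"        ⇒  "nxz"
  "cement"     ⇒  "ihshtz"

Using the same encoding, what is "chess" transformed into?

The shift depends on letter class: consonant t→z is +6, but vowel e→h is +3. Vowels shift forward by 3 and consonants shift forward by 6.
On chess: c(cons)+6=i, h(cons)+6=n, e(vowel)+3=h, s(cons)+6=y, s(cons)+6=y.

inhyy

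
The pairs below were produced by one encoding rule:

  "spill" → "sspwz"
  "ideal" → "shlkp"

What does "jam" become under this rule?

thq

The output letters match the input read backwards, each shifted +7: spill reversed is llips. Read the word backwards and shift each letter +7.
Applying it to jam: reverse → maj; then shift: m+7=t, a+7=h, j+7=q.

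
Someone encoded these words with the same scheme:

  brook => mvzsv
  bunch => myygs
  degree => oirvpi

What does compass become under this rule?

nsxtlwd

Shifts by position in brook: pos 0: b→m (+11), pos 1: r→v (+4), pos 2: o→z (+11), pos 3: o→s (+4) — repeating every 2. It's a Vigenère-style cipher with numeric key [11,4]: position i shifts by key[i mod 2].
For compass: c+11=n, o+4=s, m+11=x, p+4=t, a+11=l, s+4=w, s+11=d.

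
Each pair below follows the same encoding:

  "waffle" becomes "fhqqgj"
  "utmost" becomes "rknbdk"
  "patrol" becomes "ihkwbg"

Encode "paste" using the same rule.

ihdkj

w(22)→f(5) and a(0)→h(7) fit y≡7x+7 (mod 26); the inverse of 7 mod 26 is 15. Each letter's alphabet position (a=0..z=25) is mapped through 7·x+7 mod 26 — an affine cipher.
Applying it to paste: p(15)→7·15+7≡8=i; a(0)→7·0+7≡7=h; s(18)→7·18+7≡3=d; t(19)→7·19+7≡10=k; e(4)→7·4+7≡9=j (all mod 26).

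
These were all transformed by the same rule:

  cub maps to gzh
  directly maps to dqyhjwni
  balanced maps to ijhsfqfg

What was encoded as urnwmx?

The word is reversed, then every letter is shifted forward by 5.
Undoing it on urnwmx: shift back: u−5=p, r−5=m, n−5=i, w−5=r, m−5=h, x−5=s → pmirhs; then reverse → shrimp.

shrimp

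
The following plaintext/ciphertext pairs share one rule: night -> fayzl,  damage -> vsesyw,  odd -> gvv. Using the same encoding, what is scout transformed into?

Compare letters: n→f is +18, i→a is +18, g→y is +18 — a constant shift. Each letter is shifted forward by 18 in the alphabet (a Caesar shift of +18).
For scout: s+18=k, c+18=u, o+18=g, u+18=m, t+18=l.

kugml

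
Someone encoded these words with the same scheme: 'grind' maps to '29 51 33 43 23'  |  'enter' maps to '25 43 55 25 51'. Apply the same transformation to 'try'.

g(#7)→29 and r(#18)→51: differences scale by 2, so n = 2·pos + 15. With a=1..z=26, the number is 2·pos + 15.
For try: t=20→55, r=18→51, y=25→65.

55 51 65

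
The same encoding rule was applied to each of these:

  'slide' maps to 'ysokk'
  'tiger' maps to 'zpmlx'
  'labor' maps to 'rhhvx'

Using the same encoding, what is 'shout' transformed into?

Shifts by position in slide: pos 0: s→y (+6), pos 1: l→s (+7), pos 2: i→o (+6), pos 3: d→k (+7) — repeating every 2. The shifts repeat in a cycle of length 2: positions 0,1,… shift by +6, +7, then the pattern repeats.
For shout: s+6=y, h+7=o, o+6=u, u+7=b, t+6=z.

youbz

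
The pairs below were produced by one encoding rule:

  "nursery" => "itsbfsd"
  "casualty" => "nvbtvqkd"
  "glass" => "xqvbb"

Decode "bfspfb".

n(13)→i(8) and u(20)→t(19) fit y≡9x+21 (mod 26); the inverse of 9 mod 26 is 3. This is an affine cipher: with a=0,…,z=25, each position x becomes (9x+21) mod 26.
Decoding bfspfb: b(1)→3·(1−21)≡18=s; f(5)→3·(5−21)≡4=e; s(18)→3·(18−21)≡17=r; p(15)→3·(15−21)≡8=i; f(5)→3·(5−21)≡4=e; b(1)→3·(1−21)≡18=s (all mod 26).

series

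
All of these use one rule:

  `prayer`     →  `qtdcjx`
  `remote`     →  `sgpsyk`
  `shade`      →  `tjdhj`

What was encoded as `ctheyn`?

In prayer: p→q is +1, r→t is +2, a→d is +3, y→c is +4 — the shift increases by 1 each position. The shift increases by 1 at each position, starting from +1: 1, 2, 3, ….
Reversing it on ctheyn: c−1=b, t−2=r, h−3=e, e−4=a, y−5=t, n−6=h.

breath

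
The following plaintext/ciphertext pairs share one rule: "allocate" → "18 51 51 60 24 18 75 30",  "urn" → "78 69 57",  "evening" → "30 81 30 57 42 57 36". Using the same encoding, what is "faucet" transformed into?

a(#1)→18 and l(#12)→51: differences scale by 3, so n = 3·pos + 15. Each letter becomes 3×(its alphabet position, a=1..z=26) + 15.
For faucet: f=6→33, a=1→18, u=21→78, c=3→24, e=5→30, t=20→75.

33 18 78 24 30 75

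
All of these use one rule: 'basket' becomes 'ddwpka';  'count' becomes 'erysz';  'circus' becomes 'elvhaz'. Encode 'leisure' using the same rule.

nhmxaym

Letter i (0-indexed) is shifted by i+2, so successive shifts are 2, 3, 4, ….
Applying it to leisure: l+2=n, e+3=h, i+4=m, s+5=x, u+6=a, r+7=y, e+8=m.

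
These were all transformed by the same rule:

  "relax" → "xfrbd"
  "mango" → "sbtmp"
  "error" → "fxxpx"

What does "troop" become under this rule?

zxppv

The shift depends on letter class: consonant r→x is +6, but vowel e→f is +1. Vowels shift forward by 1 and consonants shift forward by 6.
On troop: t(cons)+6=z, r(cons)+6=x, o(vowel)+1=p, o(vowel)+1=p, p(cons)+6=v.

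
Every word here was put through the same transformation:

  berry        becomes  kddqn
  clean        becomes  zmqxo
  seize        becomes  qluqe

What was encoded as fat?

The output letters match the input read backwards, each shifted +12: berry reversed is yrreb. Read the word backwards and shift each letter +12.
Undoing it on fat: shift back: f−12=t, a−12=o, t−12=h → toh; then reverse → hot.

hot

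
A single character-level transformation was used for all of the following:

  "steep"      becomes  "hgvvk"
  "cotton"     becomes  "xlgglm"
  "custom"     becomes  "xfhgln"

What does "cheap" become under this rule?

xsvzk

Each pair mirrors across the alphabet (s↔h, t↔g, e↔v): positions sum to 25. Each letter is replaced by its mirror in the alphabet: a↔z, b↔y, c↔x, and so on (the Atbash cipher).
Applying it to cheap: c↔x, h↔s, e↔v, a↔z, p↔k.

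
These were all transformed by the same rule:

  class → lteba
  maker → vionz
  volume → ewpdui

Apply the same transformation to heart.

It's a Vigenère-style cipher with numeric key [9,8,4]: position i shifts by key[i mod 3].
On heart: h+9=q, e+8=m, a+4=e, r+9=a, t+8=b.

qmeab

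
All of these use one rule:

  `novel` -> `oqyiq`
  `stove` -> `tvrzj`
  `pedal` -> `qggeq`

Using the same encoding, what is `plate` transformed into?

qndxj

In novel: n→o is +1, o→q is +2, v→y is +3, e→i is +4 — the shift increases by 1 each position. Each letter shifts forward by (position + 1), i.e. 1, 2, 3, … — the shift grows by one for each successive letter.
Applying it to plate: p+1=q, l+2=n, a+3=d, t+4=x, e+5=j.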